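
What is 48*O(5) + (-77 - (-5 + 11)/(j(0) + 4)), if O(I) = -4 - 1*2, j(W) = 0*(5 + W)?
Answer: -733/2 ≈ -366.50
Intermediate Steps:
j(W) = 0
O(I) = -6 (O(I) = -4 - 2 = -6)
48*O(5) + (-77 - (-5 + 11)/(j(0) + 4)) = 48*(-6) + (-77 - (-5 + 11)/(0 + 4)) = -288 + (-77 - 6/4) = -288 + (-77 - 1*3/2) = -288 + (-77 - 3/2) = -288 - 157/2 = -733/2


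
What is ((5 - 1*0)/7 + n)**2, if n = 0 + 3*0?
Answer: 25/49 ≈ 0.51020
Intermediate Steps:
n = 0 (n = 0 + 0 = 0)
((5 - 1*0)/7 + n)**2 = ((5 - 1*0)/7 + 0)**2 = ((5 + 0)*(1/7) + 0)**2 = (5*(1/7) + 0)**2 = (5/7 + 0)**2 = (5/7)**2 = 25/49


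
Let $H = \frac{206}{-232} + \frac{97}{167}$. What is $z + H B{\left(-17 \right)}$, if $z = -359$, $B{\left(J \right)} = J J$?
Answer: $- \frac{8673809}{19372} \approx -447.75$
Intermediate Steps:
$B{\left(J \right)} = J^{2}$
$H = - \frac{5949}{19372}$ ($H = 206 \left(- \frac{1}{232}\right) + 97 \cdot \frac{1}{167} = - \frac{103}{116} + \frac{97}{167} = - \frac{5949}{19372} \approx -0.30709$)
$z + H B{\left(-17 \right)} = -359 - \frac{5949 \left(-17\right)^{2}}{19372} = -359 - \frac{1719261}{19372} = - \frac{8673809}{19372}$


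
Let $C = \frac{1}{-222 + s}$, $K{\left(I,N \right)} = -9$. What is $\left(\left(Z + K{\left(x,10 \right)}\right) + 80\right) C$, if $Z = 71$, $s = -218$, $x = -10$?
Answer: $- \frac{71}{220} \approx -0.32273$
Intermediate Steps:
$C = - \frac{1}{440}$ ($C = \frac{1}{-222 - 218} = \frac{1}{-440} = - \frac{1}{440} \approx -0.0022727$)
$\left(\left(Z + K{\left(x,10 \right)}\right) + 80\right) C = \left(\left(71 - 9\right) + 80\right) \left(- \frac{1}{440}\right) = \left(62 + 80\right) \left(- \frac{1}{440}\right) = 142 \left(- \frac{1}{440}\right) = - \frac{71}{220}$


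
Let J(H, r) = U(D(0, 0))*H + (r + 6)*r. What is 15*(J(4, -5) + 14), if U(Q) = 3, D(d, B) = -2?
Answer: 315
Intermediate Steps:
J(H, r) = 3*H + r*(6 + r) (J(H, r) = 3*H + (r + 6)*r = 3*H + (6 + r)*r = 3*H + r*(6 + r))
15*(J(4, -5) + 14) = 15*(((-5)**2 + 3*4 + 6*(-5)) + 14) = 15*((25 + 12 - 30) + 14) = 15*(7 + 14) = 15*21 = 315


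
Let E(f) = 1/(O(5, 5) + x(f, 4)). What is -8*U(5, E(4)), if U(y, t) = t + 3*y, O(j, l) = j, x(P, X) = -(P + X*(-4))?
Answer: -2048/17 ≈ -120.47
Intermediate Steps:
x(P, X) = -P + 4*X (x(P, X) = -(P - 4*X) = -P + 4*X)
E(f) = 1/(21 - f) (E(f) = 1/(5 + (-f + 4*4)) = 1/(5 + (-f + 16)) = 1/(5 + (16 - f)) = 1/(21 - f))
-8*U(5, E(4)) = -8*(-1/(-21 + 4) + 3*5) = -8*(-1/(-17) + 15) = -8*(-1*(-1/17) + 15) = -8*(1/17 + 15) = -8*256/17 = -2048/17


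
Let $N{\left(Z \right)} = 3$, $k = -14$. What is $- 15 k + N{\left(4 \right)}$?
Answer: $213$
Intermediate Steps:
$- 15 k + N{\left(4 \right)} = \left(-15\right) \left(-14\right) + 3 = 210 + 3 = 213$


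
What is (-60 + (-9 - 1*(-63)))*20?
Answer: -120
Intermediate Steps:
(-60 + (-9 - 1*(-63)))*20 = (-60 + (-9 + 63))*20 = (-60 + 54)*20 = -6*20 = -120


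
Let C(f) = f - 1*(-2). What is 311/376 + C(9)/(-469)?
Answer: 141723/176344 ≈ 0.80367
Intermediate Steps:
C(f) = 2 + f (C(f) = f + 2 = 2 + f)
311/376 + C(9)/(-469) = 311/376 + (2 + 9)/(-469) = 311*(1/376) + 11*(-1/469) = 311/376 - 11/469 = 141723/176344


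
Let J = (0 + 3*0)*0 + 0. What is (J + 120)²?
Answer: 14400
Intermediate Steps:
J = 0 (J = (0 + 0)*0 + 0 = 0*0 + 0 = 0 + 0 = 0)
(J + 120)² = (0 + 120)² = 120² = 14400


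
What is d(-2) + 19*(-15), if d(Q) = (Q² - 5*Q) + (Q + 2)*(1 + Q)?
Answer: -271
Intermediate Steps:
d(Q) = Q² - 5*Q + (1 + Q)*(2 + Q) (d(Q) = (Q² - 5*Q) + (2 + Q)*(1 + Q) = (Q² - 5*Q) + (1 + Q)*(2 + Q) = Q² - 5*Q + (1 + Q)*(2 + Q))
d(-2) + 19*(-15) = (2 - 2*(-2) + 2*(-2)²) + 19*(-15) = (2 + 4 + 2*4) - 285 = (2 + 4 + 8) - 285 = 14 - 285 = -271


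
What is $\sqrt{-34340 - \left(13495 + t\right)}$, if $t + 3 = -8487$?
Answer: $i \sqrt{39345} \approx 198.36 i$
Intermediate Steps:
$t = -8490$ ($t = -3 - 8487 = -8490$)
$\sqrt{-34340 - \left(13495 + t\right)} = \sqrt{-34340 - 5005} = \sqrt{-39345} = i \sqrt{39345}$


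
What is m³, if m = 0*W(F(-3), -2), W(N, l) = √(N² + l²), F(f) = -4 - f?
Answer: 0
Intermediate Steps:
m = 0 (m = 0*√((-4 - 1*(-3))² + (-2)²) = 0*√((-4 + 3)² + 4) = 0*√((-1)² + 4) = 0*√(1 + 4) = 0*√5 = 0)
m³ = 0³ = 0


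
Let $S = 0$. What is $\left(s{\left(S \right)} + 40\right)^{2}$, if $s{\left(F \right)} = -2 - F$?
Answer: $1444$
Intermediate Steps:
$\left(s{\left(S \right)} + 40\right)^{2} = \left(\left(-2 - 0\right) + 40\right)^{2} = \left(\left(-2 + 0\right) + 40\right)^{2} = \left(-2 + 40\right)^{2} = 38^{2} = 1444$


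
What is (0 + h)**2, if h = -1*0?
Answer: 0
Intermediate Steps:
h = 0
(0 + h)**2 = (0 + 0)**2 = 0**2 = 0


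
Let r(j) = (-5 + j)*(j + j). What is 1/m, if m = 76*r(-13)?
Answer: 1/35568 ≈ 2.8115e-5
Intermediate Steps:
r(j) = 2*j*(-5 + j) (r(j) = (-5 + j)*(2*j) = 2*j*(-5 + j))
m = 35568 (m = 76*(2*(-13)*(-5 - 13)) = 76*(2*(-13)*(-18)) = 76*468 = 35568)
1/m = 1/35568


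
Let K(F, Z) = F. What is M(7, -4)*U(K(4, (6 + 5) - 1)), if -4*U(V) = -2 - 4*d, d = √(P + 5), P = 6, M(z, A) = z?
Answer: 7/2 + 7*√11 ≈ 26.716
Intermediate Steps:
d = √11 (d = √(6 + 5) = √11 ≈ 3.3166)
U(V) = ½ + √11 (U(V) = -(-2 - 4*√11)/4 = ½ + √11)
M(7, -4)*U(K(4, (6 + 5) - 1)) = 7*(½ + √11) = 7/2 + 7*√11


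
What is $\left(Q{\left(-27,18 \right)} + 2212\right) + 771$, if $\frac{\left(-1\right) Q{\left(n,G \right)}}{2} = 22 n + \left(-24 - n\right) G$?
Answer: $4063$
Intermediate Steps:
$Q{\left(n,G \right)} = - 44 n - 2 G \left(-24 - n\right)$ ($Q{\left(n,G \right)} = - 2 \left(22 n + \left(-24 - n\right) G\right) = - 2 \left(22 n + G \left(-24 - n\right)\right) = - 44 n - 2 G \left(-24 - n\right)$)
$\left(Q{\left(-27,18 \right)} + 2212\right) + 771 = \left(\left(\left(-44\right) \left(-27\right) + 48 \cdot 18 + 2 \cdot 18 \left(-27\right)\right) + 2212\right) + 771 = \left(\left(1188 + 864 - 972\right) + 2212\right) + 771 = \left(1080 + 2212\right) + 771 = 3292 + 771 = 4063$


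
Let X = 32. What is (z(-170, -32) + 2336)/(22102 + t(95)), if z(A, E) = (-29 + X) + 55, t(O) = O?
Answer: 114/1057 ≈ 0.10785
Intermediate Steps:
z(A, E) = 58 (z(A, E) = (-29 + 32) + 55 = 3 + 55 = 58)
(z(-170, -32) + 2336)/(22102 + t(95)) = (58 + 2336)/(22102 + 95) = 2394/22197 = 2394*(1/22197) = 114/1057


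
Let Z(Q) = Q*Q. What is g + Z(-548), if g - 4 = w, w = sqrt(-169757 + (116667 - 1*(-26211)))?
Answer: 300308 + I*sqrt(26879) ≈ 3.0031e+5 + 163.95*I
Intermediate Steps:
w = I*sqrt(26879) (w = sqrt(-169757 + (116667 + 26211)) = sqrt(-169757 + 142878) = sqrt(-26879) = I*sqrt(26879) ≈ 163.95*I)
Z(Q) = Q**2
g = 4 + I*sqrt(26879) ≈ 4.0 + 163.95*I
g + Z(-548) = (4 + I*sqrt(26879)) + (-548)**2 = (4 + I*sqrt(26879)) + 300304 = 300308 + I*sqrt(26879)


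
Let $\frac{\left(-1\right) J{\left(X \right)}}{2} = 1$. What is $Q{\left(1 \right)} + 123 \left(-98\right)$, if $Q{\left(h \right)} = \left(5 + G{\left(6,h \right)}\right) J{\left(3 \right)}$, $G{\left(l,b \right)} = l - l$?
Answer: $-12064$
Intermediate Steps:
$G{\left(l,b \right)} = 0$
$J{\left(X \right)} = -2$ ($J{\left(X \right)} = \left(-2\right) 1 = -2$)
$Q{\left(h \right)} = -10$ ($Q{\left(h \right)} = \left(5 + 0\right) \left(-2\right) = 5 \left(-2\right) = -10$)
$Q{\left(1 \right)} + 123 \left(-98\right) = -10 + 123 \left(-98\right) = -10 - 12054 = -12064$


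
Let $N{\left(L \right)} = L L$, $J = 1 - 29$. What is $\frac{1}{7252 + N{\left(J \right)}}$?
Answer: $\frac{1}{8036} \approx 0.00012444$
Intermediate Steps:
$J = -28$
$N{\left(L \right)} = L^{2}$
$\frac{1}{7252 + N{\left(J \right)}} = \frac{1}{7252 + \left(-28\right)^{2}} = \frac{1}{7252 + 784} = \frac{1}{8036}$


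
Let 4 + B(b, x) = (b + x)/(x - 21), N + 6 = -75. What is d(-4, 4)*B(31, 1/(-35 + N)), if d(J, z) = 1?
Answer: -13343/2437 ≈ -5.4752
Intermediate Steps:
N = -81 (N = -6 - 75 = -81)
B(b, x) = -4 + (b + x)/(-21 + x) (B(b, x) = -4 + (b + x)/(x - 21) = -4 + (b + x)/(-21 + x))
d(-4, 4)*B(31, 1/(-35 + N)) = 1*((84 + 31 - 3/(-35 - 81))/(-21 + 1/(-35 - 81))) = 1*((84 + 31 - 3/(-116))/(-21 + 1/(-116))) = 1*((84 + 31 - 3*(-1/116))/(-21 - 1/116)) = 1*((84 + 31 + 3/116)/(-2437/116)) = 1*(-116/2437*13343/116) = 1*(-13343/2437) = -13343/2437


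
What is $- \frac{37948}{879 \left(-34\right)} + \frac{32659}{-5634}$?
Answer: $- \frac{127041307}{28062954} \approx -4.527$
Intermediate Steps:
$- \frac{37948}{879 \left(-34\right)} + \frac{32659}{-5634} = - \frac{37948}{-29886} + 32659 \left(- \frac{1}{5634}\right) = \left(-37948\right) \left(- \frac{1}{29886}\right) - \frac{32659}{5634} = \frac{18974}{14943} - \frac{32659}{5634} = - \frac{127041307}{28062954}$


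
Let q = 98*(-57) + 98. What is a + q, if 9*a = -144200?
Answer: -193592/9 ≈ -21510.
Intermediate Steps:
q = -5488 (q = -5586 + 98 = -5488)
a = -144200/9 (a = (1/9)*(-144200) = -144200/9 ≈ -16022.)
a + q = -144200/9 - 5488 = -193592/9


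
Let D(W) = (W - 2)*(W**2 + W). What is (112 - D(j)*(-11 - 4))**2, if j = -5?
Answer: 3952144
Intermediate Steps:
D(W) = (-2 + W)*(W + W**2)
(112 - D(j)*(-11 - 4))**2 = (112 - (-5*(-2 + (-5)**2 - 1*(-5)))*(-11 - 4))**2 = (112 - (-5*(-2 + 25 + 5))*(-15))**2 = (112 - (-5*28)*(-15))**2 = (112 - (-140)*(-15))**2 = (112 - 1*2100)**2 = (112 - 2100)**2 = (-1988)**2 = 3952144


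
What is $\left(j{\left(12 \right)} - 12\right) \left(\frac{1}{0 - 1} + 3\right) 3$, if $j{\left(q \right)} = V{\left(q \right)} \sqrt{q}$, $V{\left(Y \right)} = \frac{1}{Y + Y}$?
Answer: $-72 + \frac{\sqrt{3}}{2} \approx -71.134$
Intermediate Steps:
$V{\left(Y \right)} = \frac{1}{2 Y}$
$j{\left(q \right)} = \frac{1}{2 \sqrt{q}}$ ($j{\left(q \right)} = \frac{1}{2 q} \sqrt{q} = \frac{1}{2 \sqrt{q}}$)
$\left(j{\left(12 \right)} - 12\right) \left(\frac{1}{0 - 1} + 3\right) 3 = \left(\frac{1}{2 \cdot 2 \sqrt{3}} - 12\right) \left(\frac{1}{0 - 1} + 3\right) 3 = \left(\frac{\frac{1}{6} \sqrt{3}}{2} - 12\right) \left(\frac{1}{-1} + 3\right) 3 = \left(\frac{\sqrt{3}}{12} - 12\right) \left(-1 + 3\right) 3 = \left(-12 + \frac{\sqrt{3}}{12}\right) 2 \cdot 3 = \left(-12 + \frac{\sqrt{3}}{12}\right) 6 = -72 + \frac{\sqrt{3}}{2}$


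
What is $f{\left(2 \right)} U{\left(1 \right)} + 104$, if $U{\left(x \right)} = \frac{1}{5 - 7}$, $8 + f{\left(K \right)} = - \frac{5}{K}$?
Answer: $\frac{437}{4} \approx 109.25$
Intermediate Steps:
$f{\left(K \right)} = -8 - \frac{5}{K}$
$U{\left(x \right)} = - \frac{1}{2}$ ($U{\left(x \right)} = \frac{1}{5 - 7} = \frac{1}{-2} = - \frac{1}{2}$)
$f{\left(2 \right)} U{\left(1 \right)} + 104 = \left(-8 - \frac{5}{2}\right) \left(- \frac{1}{2}\right) + 104 = \left(- \frac{21}{2}\right) \left(- \frac{1}{2}\right) + 104 = \frac{21}{4} + 104 = \frac{437}{4}$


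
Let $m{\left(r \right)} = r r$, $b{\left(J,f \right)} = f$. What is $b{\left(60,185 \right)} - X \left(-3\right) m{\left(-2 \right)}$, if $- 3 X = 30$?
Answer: $65$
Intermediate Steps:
$X = -10$ ($X = \left(- \frac{1}{3}\right) 30 = -10$)
$m{\left(r \right)} = r^{2}$
$b{\left(60,185 \right)} - X \left(-3\right) m{\left(-2 \right)} = 185 - \left(-10\right) \left(-3\right) \left(-2\right)^{2} = 185 - 30 \cdot 4 = 185 - 120 = 65$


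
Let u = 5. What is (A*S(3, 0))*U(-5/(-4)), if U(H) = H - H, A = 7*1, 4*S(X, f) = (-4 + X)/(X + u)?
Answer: 0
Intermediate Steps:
S(X, f) = (-4 + X)/(4*(5 + X)) (S(X, f) = ((-4 + X)/(X + 5))/4 = ((-4 + X)/(5 + X))/4 = (-4 + X)/(4*(5 + X)))
A = 7
U(H) = 0
(A*S(3, 0))*U(-5/(-4)) = (7*((-4 + 3)/(4*(5 + 3))))*0 = (7*((¼)*(-1)/8))*0 = (7*((¼)*(⅛)*(-1)))*0 = (7*(-1/32))*0 = -7/32*0 = 0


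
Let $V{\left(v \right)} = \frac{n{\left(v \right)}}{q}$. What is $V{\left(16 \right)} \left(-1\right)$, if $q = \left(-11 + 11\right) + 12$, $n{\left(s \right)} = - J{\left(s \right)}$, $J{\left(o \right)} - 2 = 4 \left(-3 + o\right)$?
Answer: $\frac{9}{2} \approx 4.5$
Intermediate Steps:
$J{\left(o \right)} = -10 + 4 o$ ($J{\left(o \right)} = 2 + 4 \left(-3 + o\right) = 2 + \left(-12 + 4 o\right) = -10 + 4 o$)
$n{\left(s \right)} = 10 - 4 s$ ($n{\left(s \right)} = - (-10 + 4 s) = 10 - 4 s$)
$q = 12$ ($q = 0 + 12 = 12$)
$V{\left(v \right)} = \frac{5}{6} - \frac{v}{3}$ ($V{\left(v \right)} = \frac{10 - 4 v}{12} = \left(10 - 4 v\right) \frac{1}{12} = \frac{5}{6} - \frac{v}{3}$)
$V{\left(16 \right)} \left(-1\right) = \left(\frac{5}{6} - \frac{16}{3}\right) \left(-1\right) = \left(- \frac{9}{2}\right) \left(-1\right) = \frac{9}{2}$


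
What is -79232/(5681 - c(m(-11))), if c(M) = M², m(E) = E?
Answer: -9904/695 ≈ -14.250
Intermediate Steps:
-79232/(5681 - c(m(-11))) = -79232/(5681 - 1*(-11)²) = -79232/(5681 - 1*121) = -79232/(5681 - 121) = -79232/5560 = -79232*1/5560 = -9904/695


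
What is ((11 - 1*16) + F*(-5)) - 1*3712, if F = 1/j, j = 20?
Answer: -14869/4 ≈ -3717.3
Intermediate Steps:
F = 1/20 ≈ 0.050000
((11 - 1*16) + F*(-5)) - 1*3712 = ((11 - 1*16) + (1/20)*(-5)) - 1*3712 = ((11 - 16) - 1/4) - 3712 = (-5 - 1/4) - 3712 = -21/4 - 3712 = -14869/4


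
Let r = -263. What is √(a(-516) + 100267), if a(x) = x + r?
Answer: 4*√6218 ≈ 315.42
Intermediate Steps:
a(x) = -263 + x (a(x) = x - 263 = -263 + x)
√(a(-516) + 100267) = √((-263 - 516) + 100267) = √(-779 + 100267) = √99488 = 4*√6218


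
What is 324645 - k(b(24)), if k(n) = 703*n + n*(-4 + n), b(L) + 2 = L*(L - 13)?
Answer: 72863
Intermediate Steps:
b(L) = -2 + L*(-13 + L) (b(L) = -2 + L*(L - 13) = -2 + L*(-13 + L))
324645 - k(b(24)) = 324645 - (-2 + 24² - 13*24)*(699 + (-2 + 24² - 13*24)) = 324645 - (-2 + 576 - 312)*(699 + (-2 + 576 - 312)) = 324645 - 262*(699 + 262) = 324645 - 262*961 = 324645 - 1*251782 = 324645 - 251782 = 72863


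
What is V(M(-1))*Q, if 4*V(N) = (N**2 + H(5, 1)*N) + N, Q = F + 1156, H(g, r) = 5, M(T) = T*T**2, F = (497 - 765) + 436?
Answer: -1655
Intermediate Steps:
F = 168 (F = -268 + 436 = 168)
M(T) = T**3
Q = 1324 (Q = 168 + 1156 = 1324)
V(N) = N**2/4 + 3*N/2 (V(N) = ((N**2 + 5*N) + N)/4 = (N**2 + 6*N)/4 = N**2/4 + 3*N/2)
V(M(-1))*Q = ((1/4)*(-1)**3*(6 + (-1)**3))*1324 = ((1/4)*(-1)*(6 - 1))*1324 = ((1/4)*(-1)*5)*1324 = -5/4*1324 = -1655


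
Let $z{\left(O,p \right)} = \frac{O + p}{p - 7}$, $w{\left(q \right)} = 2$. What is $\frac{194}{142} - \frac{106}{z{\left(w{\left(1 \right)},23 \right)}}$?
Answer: $- \frac{117991}{1775} \approx -66.474$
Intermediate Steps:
$z{\left(O,p \right)} = \frac{O + p}{-7 + p}$
$\frac{194}{142} - \frac{106}{z{\left(w{\left(1 \right)},23 \right)}} = \frac{194}{142} - \frac{106}{\frac{1}{-7 + 23} \left(2 + 23\right)} = 194 \cdot \frac{1}{142} - \frac{106}{\frac{1}{16} \cdot 25} = \frac{97}{71} - \frac{106}{\frac{1}{16} \cdot 25} = \frac{97}{71} - \frac{106}{\frac{25}{16}} = \frac{97}{71} - \frac{1696}{25} = - \frac{117991}{1775}$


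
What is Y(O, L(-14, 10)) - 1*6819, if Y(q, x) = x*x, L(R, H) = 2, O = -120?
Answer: -6815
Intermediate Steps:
Y(q, x) = x²
Y(O, L(-14, 10)) - 1*6819 = 2² - 1*6819 = 4 - 6819 = -6815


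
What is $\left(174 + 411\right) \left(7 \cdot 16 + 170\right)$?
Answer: $164970$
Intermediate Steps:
$\left(174 + 411\right) \left(7 \cdot 16 + 170\right) = 585 \left(112 + 170\right) = 585 \cdot 282 = 164970$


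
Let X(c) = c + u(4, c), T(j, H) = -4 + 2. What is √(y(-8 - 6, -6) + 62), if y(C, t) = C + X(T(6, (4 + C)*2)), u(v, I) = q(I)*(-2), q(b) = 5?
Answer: 6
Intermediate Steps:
u(v, I) = -10 (u(v, I) = 5*(-2) = -10)
T(j, H) = -2
X(c) = -10 + c (X(c) = c - 10 = -10 + c)
y(C, t) = -12 + C (y(C, t) = C + (-10 - 2) = C - 12 = -12 + C)
√(y(-8 - 6, -6) + 62) = √((-12 + (-8 - 6)) + 62) = √((-12 - 14) + 62) = √(-26 + 62) = √36 = 6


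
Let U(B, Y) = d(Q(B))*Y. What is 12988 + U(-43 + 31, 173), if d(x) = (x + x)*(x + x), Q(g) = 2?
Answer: 15756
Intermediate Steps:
d(x) = 4*x**2 (d(x) = (2*x)*(2*x) = 4*x**2)
U(B, Y) = 16*Y (U(B, Y) = (4*2**2)*Y = (4*4)*Y = 16*Y)
12988 + U(-43 + 31, 173) = 12988 + 16*173 = 12988 + 2768 = 15756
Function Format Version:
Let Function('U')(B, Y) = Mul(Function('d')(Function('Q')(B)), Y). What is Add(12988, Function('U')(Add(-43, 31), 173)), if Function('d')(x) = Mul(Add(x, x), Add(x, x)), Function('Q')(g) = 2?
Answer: 15756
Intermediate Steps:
Function('d')(x) = Mul(4, Pow(x, 2)) (Function('d')(x) = Mul(Mul(2, x), Mul(2, x)) = Mul(4, Pow(x, 2)))
Function('U')(B, Y) = Mul(16, Y) (Function('U')(B, Y) = Mul(Mul(4, Pow(2, 2)), Y) = Mul(Mul(4, 4), Y) = Mul(16, Y))
Add(12988, Function('U')(Add(-43, 31), 173)) = Add(12988, Mul(16, 173)) = Add(12988, 2768) = 15756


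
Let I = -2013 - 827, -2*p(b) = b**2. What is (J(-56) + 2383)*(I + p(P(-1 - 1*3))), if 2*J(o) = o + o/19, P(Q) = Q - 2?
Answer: -127801186/19 ≈ -6.7264e+6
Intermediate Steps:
P(Q) = -2 + Q
J(o) = 10*o/19 (J(o) = (o + o/19)/2 = (20*o/19)/2 = 10*o/19)
p(b) = -b**2/2
I = -2840
(J(-56) + 2383)*(I + p(P(-1 - 1*3))) = ((10/19)*(-56) + 2383)*(-2840 - (-2 + (-1 - 1*3))**2/2) = (-560/19 + 2383)*(-2840 - (-2 + (-1 - 3))**2/2) = 44717*(-2840 - (-2 - 4)**2/2)/19 = 44717*(-2840 - 1/2*(-6)**2)/19 = 44717*(-2840 - 1/2*36)/19 = 44717*(-2840 - 18)/19 = (44717/19)*(-2858) = -127801186/19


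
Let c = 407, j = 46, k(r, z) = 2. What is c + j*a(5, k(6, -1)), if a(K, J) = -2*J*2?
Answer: 39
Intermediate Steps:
a(K, J) = -4*J
c + j*a(5, k(6, -1)) = 407 + 46*(-4*2) = 407 + 46*(-8) = 407 - 368 = 39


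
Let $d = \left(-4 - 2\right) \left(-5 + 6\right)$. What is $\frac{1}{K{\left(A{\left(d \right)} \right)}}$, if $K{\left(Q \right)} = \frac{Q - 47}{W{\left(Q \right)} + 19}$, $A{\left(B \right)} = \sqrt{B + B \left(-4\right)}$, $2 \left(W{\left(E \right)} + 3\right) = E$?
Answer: $- \frac{761}{2191} - \frac{237 \sqrt{2}}{4382} \approx -0.42382$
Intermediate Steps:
$W{\left(E \right)} = -3 + \frac{E}{2}$
$d = -6$ ($d = \left(-6\right) 1 = -6$)
$A{\left(B \right)} = \sqrt{3} \sqrt{- B}$ ($A{\left(B \right)} = \sqrt{B - 4 B} = \sqrt{- 3 B} = \sqrt{3} \sqrt{- B}$)
$K{\left(Q \right)} = \frac{-47 + Q}{16 + \frac{Q}{2}}$ ($K{\left(Q \right)} = \frac{Q - 47}{\left(-3 + \frac{Q}{2}\right) + 19} = \frac{-47 + Q}{16 + \frac{Q}{2}}$)
$\frac{1}{K{\left(A{\left(d \right)} \right)}} = \frac{1}{2 \frac{1}{32 + \sqrt{3} \sqrt{\left(-1\right) \left(-6\right)}} \left(-47 + \sqrt{3} \sqrt{\left(-1\right) \left(-6\right)}\right)} = \frac{1}{2 \frac{1}{32 + \sqrt{3} \sqrt{6}} \left(-47 + \sqrt{3} \sqrt{6}\right)} = \frac{1}{2 \frac{1}{32 + 3 \sqrt{2}} \left(-47 + 3 \sqrt{2}\right)} = \frac{32 + 3 \sqrt{2}}{2 \left(-47 + 3 \sqrt{2}\right)}$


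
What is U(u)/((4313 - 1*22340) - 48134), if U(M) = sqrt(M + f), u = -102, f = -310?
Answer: -2*I*sqrt(103)/66161 ≈ -0.00030679*I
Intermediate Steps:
U(M) = sqrt(-310 + M) (U(M) = sqrt(M - 310) = sqrt(-310 + M))
U(u)/((4313 - 1*22340) - 48134) = sqrt(-310 - 102)/((4313 - 1*22340) - 48134) = sqrt(-412)/((4313 - 22340) - 48134) = (2*I*sqrt(103))/(-18027 - 48134) = (2*I*sqrt(103))/(-66161) = (2*I*sqrt(103))*(-1/66161) = -2*I*sqrt(103)/66161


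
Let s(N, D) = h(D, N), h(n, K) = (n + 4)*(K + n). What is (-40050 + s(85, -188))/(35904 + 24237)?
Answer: -21098/60141 ≈ -0.35081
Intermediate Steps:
h(n, K) = (4 + n)*(K + n)
s(N, D) = D² + 4*D + 4*N + D*N (s(N, D) = D² + 4*N + 4*D + N*D = D² + 4*N + 4*D + D*N = D² + 4*D + 4*N + D*N)
(-40050 + s(85, -188))/(35904 + 24237) = (-40050 + ((-188)² + 4*(-188) + 4*85 - 188*85))/(35904 + 24237) = (-40050 + (35344 - 752 + 340 - 15980))/60141 = (-40050 + 18952)*(1/60141) = -21098*1/60141 = -21098/60141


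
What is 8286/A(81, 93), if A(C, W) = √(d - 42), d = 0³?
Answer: -1381*I*√42/7 ≈ -1278.6*I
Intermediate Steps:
d = 0
A(C, W) = I*√42 (A(C, W) = √(0 - 42) = √(-42) = I*√42)
8286/A(81, 93) = 8286/((I*√42)) = 8286*(-I*√42/42) = -1381*I*√42/7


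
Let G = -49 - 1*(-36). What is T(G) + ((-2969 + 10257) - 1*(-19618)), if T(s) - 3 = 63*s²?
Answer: 37556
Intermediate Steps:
G = -13 (G = -49 + 36 = -13)
T(s) = 3 + 63*s²
T(G) + ((-2969 + 10257) - 1*(-19618)) = (3 + 63*(-13)²) + ((-2969 + 10257) - 1*(-19618)) = (3 + 63*169) + (7288 + 19618) = (3 + 10647) + 26906 = 10650 + 26906 = 37556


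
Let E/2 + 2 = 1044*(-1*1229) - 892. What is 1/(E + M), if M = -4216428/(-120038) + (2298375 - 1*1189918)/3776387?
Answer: -226654971353/582028339175799319 ≈ -3.8942e-7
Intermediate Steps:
M = 8027960423501/226654971353 (M = -4216428*(-1/120038) + (2298375 - 1189918)*(1/3776387) = 2108214/60019 + 1108457*(1/3776387) = 2108214/60019 + 1108457/3776387 = 8027960423501/226654971353 ≈ 35.419)
E = -2567940 (E = -4 + 2*(1044*(-1*1229) - 892) = -4 + 2*(1044*(-1229) - 892) = -4 + 2*(-1283076 - 892) = -4 + 2*(-1283968) = -4 - 2567936 = -2567940)
1/(E + M) = 1/(-2567940 + 8027960423501/226654971353) = 1/(-582028339175799319/226654971353) = -226654971353/582028339175799319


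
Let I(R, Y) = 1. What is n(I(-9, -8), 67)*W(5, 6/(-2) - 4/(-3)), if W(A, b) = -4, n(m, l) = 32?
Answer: -128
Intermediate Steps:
n(I(-9, -8), 67)*W(5, 6/(-2) - 4/(-3)) = 32*(-4) = -128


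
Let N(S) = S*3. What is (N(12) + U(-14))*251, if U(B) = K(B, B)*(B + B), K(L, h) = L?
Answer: 107428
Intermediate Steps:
N(S) = 3*S
U(B) = 2*B² (U(B) = B*(B + B) = B*(2*B) = 2*B²)
(N(12) + U(-14))*251 = (3*12 + 2*(-14)²)*251 = (36 + 2*196)*251 = (36 + 392)*251 = 428*251 = 107428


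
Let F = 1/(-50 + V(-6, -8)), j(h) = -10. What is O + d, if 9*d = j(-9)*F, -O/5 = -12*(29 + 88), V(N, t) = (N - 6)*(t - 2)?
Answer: 442259/63 ≈ 7020.0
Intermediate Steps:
V(N, t) = (-6 + N)*(-2 + t)
F = 1/70 (F = 1/(-50 + (12 - 6*(-8) - 2*(-6) - 6*(-8))) = 1/(-50 + (12 + 48 + 12 + 48)) = 1/(-50 + 120) = 1/70 ≈ 0.014286)
O = 7020 (O = -(-60)*(29 + 88) = -(-60)*117 = -5*(-1404) = 7020)
d = -1/63 (d = (-10*1/70)/9 = (⅑)*(-⅐) = -1/63 ≈ -0.015873)
O + d = 7020 - 1/63 = 442259/63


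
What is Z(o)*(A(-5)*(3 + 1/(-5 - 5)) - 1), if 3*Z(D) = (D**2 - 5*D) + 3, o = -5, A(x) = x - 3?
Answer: -6413/15 ≈ -427.53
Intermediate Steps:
A(x) = -3 + x
Z(D) = 1 - 5*D/3 + D**2/3 (Z(D) = ((D**2 - 5*D) + 3)/3 = (3 + D**2 - 5*D)/3 = 1 - 5*D/3 + D**2/3)
Z(o)*(A(-5)*(3 + 1/(-5 - 5)) - 1) = (1 - 5/3*(-5) + (1/3)*(-5)**2)*((-3 - 5)*(3 + 1/(-5 - 5)) - 1) = (1 + 25/3 + (1/3)*25)*(-8*(3 + 1/(-10)) - 1) = (1 + 25/3 + 25/3)*(-8*(3 - 1/10) - 1) = 53*(-8*29/10 - 1)/3 = 53*(-116/5 - 1)/3 = (53/3)*(-121/5) = -6413/15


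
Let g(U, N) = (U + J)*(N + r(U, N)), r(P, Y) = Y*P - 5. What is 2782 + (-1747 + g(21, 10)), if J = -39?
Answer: -2835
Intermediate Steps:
r(P, Y) = -5 + P*Y (r(P, Y) = P*Y - 5 = -5 + P*Y)
g(U, N) = (-39 + U)*(-5 + N + N*U) (g(U, N) = (U - 39)*(N + (-5 + U*N)) = (-39 + U)*(N + (-5 + N*U)) = (-39 + U)*(-5 + N + N*U))
2782 + (-1747 + g(21, 10)) = 2782 + (-1747 + (195 - 39*10 + 21*(-5 + 10*21) - 38*10*21)) = 2782 + (-1747 + (195 - 390 + 21*(-5 + 210) - 7980)) = 2782 + (-1747 + (195 - 390 + 21*205 - 7980)) = 2782 + (-1747 + (195 - 390 + 4305 - 7980)) = 2782 + (-1747 - 3870) = 2782 - 5617 = -2835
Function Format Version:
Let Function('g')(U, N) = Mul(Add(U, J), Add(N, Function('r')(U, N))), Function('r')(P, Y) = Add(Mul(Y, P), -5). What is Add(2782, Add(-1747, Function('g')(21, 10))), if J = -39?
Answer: -2835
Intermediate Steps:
Function('r')(P, Y) = Add(-5, Mul(P, Y)) (Function('r')(P, Y) = Add(Mul(P, Y), -5) = Add(-5, Mul(P, Y)))
Function('g')(U, N) = Mul(Add(-39, U), Add(-5, N, Mul(N, U))) (Function('g')(U, N) = Mul(Add(U, -39), Add(N, Add(-5, Mul(U, N)))) = Mul(Add(-39, U), Add(N, Add(-5, Mul(N, U)))) = Mul(Add(-39, U), Add(-5, N, Mul(N, U))))
Add(2782, Add(-1747, Function('g')(21, 10))) = Add(2782, Add(-1747, Add(195, Mul(-39, 10), Mul(21, Add(-5, Mul(10, 21))), Mul(-38, 10, 21)))) = Add(2782, Add(-1747, Add(195, -390, Mul(21, Add(-5, 210)), -7980))) = Add(2782, Add(-1747, Add(195, -390, Mul(21, 205), -7980))) = Add(2782, Add(-1747, Add(195, -390, 4305, -7980))) = Add(2782, Add(-1747, -3870)) = Add(2782, -5617) = -2835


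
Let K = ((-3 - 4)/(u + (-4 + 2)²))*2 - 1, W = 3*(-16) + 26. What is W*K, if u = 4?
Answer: 121/2 ≈ 60.500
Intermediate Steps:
W = -22 (W = -48 + 26 = -22)
K = -11/4 (K = ((-3 - 4)/(4 + (-4 + 2)²))*2 - 1 = -7/(4 + (-2)²)*2 - 1 = -7/(4 + 4)*2 - 1 = -7/8*2 - 1 = -7/4 - 1 = -11/4 ≈ -2.7500)
W*K = -22*(-11/4) = 121/2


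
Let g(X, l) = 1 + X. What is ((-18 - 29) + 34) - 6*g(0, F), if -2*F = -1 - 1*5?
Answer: -19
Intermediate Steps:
F = 3 (F = -(-1 - 1*5)/2 = -(-1 - 5)/2 = -1/2*(-6) = 3)
((-18 - 29) + 34) - 6*g(0, F) = ((-18 - 29) + 34) - 6*(1 + 0) = (-47 + 34) - 6*1 = -13 - 6 = -19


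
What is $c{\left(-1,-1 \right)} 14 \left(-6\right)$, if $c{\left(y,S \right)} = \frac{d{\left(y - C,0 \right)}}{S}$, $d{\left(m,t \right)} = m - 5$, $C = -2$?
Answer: $-336$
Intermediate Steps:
$d{\left(m,t \right)} = -5 + m$
$c{\left(y,S \right)} = \frac{-3 + y}{S}$ ($c{\left(y,S \right)} = \frac{-5 + \left(y - -2\right)}{S} = \frac{-5 + \left(y + 2\right)}{S} = \frac{-5 + \left(2 + y\right)}{S} = \frac{-3 + y}{S}$)
$c{\left(-1,-1 \right)} 14 \left(-6\right) = \frac{-3 - 1}{-1} \cdot 14 \left(-6\right) = \left(-1\right) \left(-4\right) 14 \left(-6\right) = 4 \cdot 14 \left(-6\right) = 56 \left(-6\right) = -336$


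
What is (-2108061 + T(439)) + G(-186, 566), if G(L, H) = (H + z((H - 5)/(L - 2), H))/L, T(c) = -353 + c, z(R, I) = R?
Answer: -73711775647/34968 ≈ -2.1080e+6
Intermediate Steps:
G(L, H) = (H + (-5 + H)/(-2 + L))/L (G(L, H) = (H + (H - 5)/(L - 2))/L = (H + (-5 + H)/(-2 + L))/L)
(-2108061 + T(439)) + G(-186, 566) = (-2108061 + (-353 + 439)) + (-5 - 1*566 + 566*(-186))/((-186)*(-2 - 186)) = (-2108061 + 86) - 1/186*(-5 - 566 - 105276)/(-188) = -2107975 - 1/186*(-1/188)*(-105847) = -2107975 - 105847/34968 = -73711775647/34968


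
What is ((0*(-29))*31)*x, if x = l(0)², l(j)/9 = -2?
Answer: 0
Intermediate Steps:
l(j) = -18 (l(j) = 9*(-2) = -18)
x = 324 (x = (-18)² = 324)
((0*(-29))*31)*x = ((0*(-29))*31)*324 = (0*31)*324 = 0*324 = 0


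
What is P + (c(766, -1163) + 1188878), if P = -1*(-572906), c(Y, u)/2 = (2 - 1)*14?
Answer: 1761812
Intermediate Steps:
c(Y, u) = 28 (c(Y, u) = 2*((2 - 1)*14) = 2*(1*14) = 2*14 = 28)
P = 572906
P + (c(766, -1163) + 1188878) = 572906 + (28 + 1188878) = 572906 + 1188906 = 1761812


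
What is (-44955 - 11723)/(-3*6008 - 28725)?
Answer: 56678/46749 ≈ 1.2124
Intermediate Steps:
(-44955 - 11723)/(-3*6008 - 28725) = -56678/(-18024 - 28725) = -56678/(-46749) = -56678*(-1/46749) = 56678/46749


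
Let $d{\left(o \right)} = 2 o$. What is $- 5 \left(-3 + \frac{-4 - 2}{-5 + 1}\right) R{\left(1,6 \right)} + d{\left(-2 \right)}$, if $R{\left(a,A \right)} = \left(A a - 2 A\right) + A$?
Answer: $-4$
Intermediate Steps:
$R{\left(a,A \right)} = - A + A a$ ($R{\left(a,A \right)} = \left(- 2 A + A a\right) + A = - A + A a$)
$- 5 \left(-3 + \frac{-4 - 2}{-5 + 1}\right) R{\left(1,6 \right)} + d{\left(-2 \right)} = - 5 \left(-3 + \frac{-4 - 2}{-5 + 1}\right) 6 \left(-1 + 1\right) + 2 \left(-2\right) = - 5 \left(-3 - \frac{6}{-4}\right) 6 \cdot 0 - 4 = - 5 \left(-3 - - \frac{3}{2}\right) 0 - 4 = - 5 \left(-3 + \frac{3}{2}\right) 0 - 4 = \left(-5\right) \left(- \frac{3}{2}\right) 0 - 4 = \frac{15}{2} \cdot 0 - 4 = 0 - 4 = -4$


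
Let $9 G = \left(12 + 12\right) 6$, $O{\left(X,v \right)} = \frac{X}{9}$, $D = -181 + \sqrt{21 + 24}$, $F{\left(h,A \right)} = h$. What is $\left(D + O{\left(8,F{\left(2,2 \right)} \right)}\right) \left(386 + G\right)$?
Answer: $- \frac{217214}{3} + 1206 \sqrt{5} \approx -69708.0$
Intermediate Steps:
$D = -181 + 3 \sqrt{5}$ ($D = -181 + \sqrt{45} = -181 + 3 \sqrt{5} \approx -174.29$)
$O{\left(X,v \right)} = \frac{X}{9}$ ($O{\left(X,v \right)} = X \frac{1}{9} = \frac{X}{9}$)
$G = 16$ ($G = \frac{\left(12 + 12\right) 6}{9} = \frac{24 \cdot 6}{9} = \frac{1}{9} \cdot 144 = 16$)
$\left(D + O{\left(8,F{\left(2,2 \right)} \right)}\right) \left(386 + G\right) = \left(\left(-181 + 3 \sqrt{5}\right) + \frac{1}{9} \cdot 8\right) \left(386 + 16\right) = \left(\left(-181 + 3 \sqrt{5}\right) + \frac{8}{9}\right) 402 = \left(- \frac{1621}{9} + 3 \sqrt{5}\right) 402 = - \frac{217214}{3} + 1206 \sqrt{5}$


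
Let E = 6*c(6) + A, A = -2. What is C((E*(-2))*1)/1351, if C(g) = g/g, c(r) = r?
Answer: 1/1351 ≈ 0.00074019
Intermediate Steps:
E = 34 (E = 6*6 - 2 = 36 - 2 = 34)
C(g) = 1
C((E*(-2))*1)/1351 = 1/1351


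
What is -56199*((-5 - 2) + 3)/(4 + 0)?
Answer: 56199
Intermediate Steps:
-56199*((-5 - 2) + 3)/(4 + 0) = -56199*(-7 + 3)/4 = -(-224796)/4 = -56199*(-1) = 56199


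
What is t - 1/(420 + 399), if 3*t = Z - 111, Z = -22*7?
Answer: -72346/819 ≈ -88.335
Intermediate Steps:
Z = -154
t = -265/3 (t = (-154 - 111)/3 = (⅓)*(-265) = -265/3 ≈ -88.333)
t - 1/(420 + 399) = -265/3 - 1/(420 + 399) = -265/3 - 1/819 = -72346/819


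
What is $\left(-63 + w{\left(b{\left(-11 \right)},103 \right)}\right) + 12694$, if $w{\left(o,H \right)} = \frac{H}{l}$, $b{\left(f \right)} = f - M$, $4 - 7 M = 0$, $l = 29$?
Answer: $\frac{366402}{29} \approx 12635.0$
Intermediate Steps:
$M = \frac{4}{7}$ ($M = \frac{4}{7} - 0 = \frac{4}{7} + 0 = \frac{4}{7} \approx 0.57143$)
$b{\left(f \right)} = - \frac{4}{7} + f$ ($b{\left(f \right)} = f - \frac{4}{7} = - \frac{4}{7} + f$)
$w{\left(o,H \right)} = \frac{H}{29}$
$\left(-63 + w{\left(b{\left(-11 \right)},103 \right)}\right) + 12694 = \left(-63 + \frac{1}{29} \cdot 103\right) + 12694 = \left(-63 + \frac{103}{29}\right) + 12694 = - \frac{1724}{29} + 12694 = \frac{366402}{29}$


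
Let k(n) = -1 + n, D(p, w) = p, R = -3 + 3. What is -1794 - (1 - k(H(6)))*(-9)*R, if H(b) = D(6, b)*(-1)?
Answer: -1794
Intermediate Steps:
R = 0
H(b) = -6 (H(b) = 6*(-1) = -6)
-1794 - (1 - k(H(6)))*(-9)*R = -1794 - (1 - (-1 - 6))*(-9)*0 = -1794 - (1 - 1*(-7))*(-9)*0 = -1794 - (1 + 7)*(-9)*0 = -1794 - 8*(-9)*0 = -1794 - (-72)*0 = -1794 - 1*0 = -1794 + 0 = -1794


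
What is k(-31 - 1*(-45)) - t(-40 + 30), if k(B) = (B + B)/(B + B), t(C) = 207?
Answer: -206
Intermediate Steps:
k(B) = 1 (k(B) = (2*B)/((2*B)) = (2*B)*(1/(2*B)) = 1)
k(-31 - 1*(-45)) - t(-40 + 30) = 1 - 1*207 = 1 - 207 = -206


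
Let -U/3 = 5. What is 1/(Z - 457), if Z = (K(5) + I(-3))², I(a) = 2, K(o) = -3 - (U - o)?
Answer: -1/96 ≈ -0.010417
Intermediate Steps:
U = -15 (U = -3*5 = -15)
K(o) = 12 + o (K(o) = -3 - (-15 - o) = -3 + (15 + o) = 12 + o)
Z = 361 (Z = ((12 + 5) + 2)² = (17 + 2)² = 19² = 361)
1/(Z - 457) = 1/(361 - 457) = 1/(-96) = -1/96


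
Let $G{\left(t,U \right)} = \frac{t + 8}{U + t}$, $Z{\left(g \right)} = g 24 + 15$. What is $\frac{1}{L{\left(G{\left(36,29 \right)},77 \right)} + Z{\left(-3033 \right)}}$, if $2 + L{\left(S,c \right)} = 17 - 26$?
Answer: $- \frac{1}{72788} \approx -1.3739 \cdot 10^{-5}$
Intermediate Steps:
$Z{\left(g \right)} = 15 + 24 g$ ($Z{\left(g \right)} = 24 g + 15 = 15 + 24 g$)
$G{\left(t,U \right)} = \frac{8 + t}{U + t}$
$L{\left(S,c \right)} = -11$ ($L{\left(S,c \right)} = -2 + \left(17 - 26\right) = -2 - 9 = -11$)
$\frac{1}{L{\left(G{\left(36,29 \right)},77 \right)} + Z{\left(-3033 \right)}} = \frac{1}{-11 + \left(15 + 24 \left(-3033\right)\right)} = \frac{1}{-11 + \left(15 - 72792\right)} = \frac{1}{-11 - 72777} = \frac{1}{-72788} = - \frac{1}{72788}$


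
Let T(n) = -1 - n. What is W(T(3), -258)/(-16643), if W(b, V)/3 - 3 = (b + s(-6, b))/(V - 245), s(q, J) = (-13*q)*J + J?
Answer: -5487/8371429 ≈ -0.00065544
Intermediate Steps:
s(q, J) = J - 13*J*q (s(q, J) = -13*J*q + J = J - 13*J*q)
W(b, V) = 9 + 240*b/(-245 + V) (W(b, V) = 9 + 3*((b + b*(1 - 13*(-6)))/(V - 245)) = 9 + 3*((b + b*(1 + 78))/(-245 + V)) = 9 + 3*((b + b*79)/(-245 + V)) = 9 + 3*((b + 79*b)/(-245 + V)) = 9 + 3*((80*b)/(-245 + V)) = 9 + 3*(80*b/(-245 + V)) = 9 + 240*b/(-245 + V))
W(T(3), -258)/(-16643) = (3*(-735 + 3*(-258) + 80*(-1 - 1*3))/(-245 - 258))/(-16643) = (3*(-735 - 774 + 80*(-1 - 3))/(-503))*(-1/16643) = (3*(-1/503)*(-735 - 774 + 80*(-4)))*(-1/16643) = (3*(-1/503)*(-735 - 774 - 320))*(-1/16643) = (3*(-1/503)*(-1829))*(-1/16643) = (5487/503)*(-1/16643) = -5487/8371429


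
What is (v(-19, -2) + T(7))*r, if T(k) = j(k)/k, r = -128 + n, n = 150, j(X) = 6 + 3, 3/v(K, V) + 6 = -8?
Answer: 165/7 ≈ 23.571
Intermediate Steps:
v(K, V) = -3/14 (v(K, V) = 3/(-6 - 8) = 3/(-14) = 3*(-1/14) = -3/14)
j(X) = 9
r = 22 (r = -128 + 150 = 22)
T(k) = 9/k
(v(-19, -2) + T(7))*r = (-3/14 + 9/7)*22 = (15/14)*22 = 165/7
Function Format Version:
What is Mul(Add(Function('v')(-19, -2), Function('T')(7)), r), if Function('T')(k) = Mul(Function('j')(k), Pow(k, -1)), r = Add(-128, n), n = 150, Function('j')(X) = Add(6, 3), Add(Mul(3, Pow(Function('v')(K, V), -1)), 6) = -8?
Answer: Rational(165, 7) ≈ 23.571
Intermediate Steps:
Function('v')(K, V) = Rational(-3, 14) (Function('v')(K, V) = Mul(3, Pow(Add(-6, -8), -1)) = Mul(3, Pow(-14, -1)) = Mul(3, Rational(-1, 14)) = Rational(-3, 14))
Function('j')(X) = 9
r = 22 (r = Add(-128, 150) = 22)
Function('T')(k) = Mul(9, Pow(k, -1))
Mul(Add(Function('v')(-19, -2), Function('T')(7)), r) = Mul(Add(Rational(-3, 14), Mul(9, Pow(7, -1))), 22) = Mul(Add(Rational(-3, 14), Mul(9, Rational(1, 7))), 22) = Mul(Add(Rational(-3, 14), Rational(9, 7)), 22) = Mul(Rational(15, 14), 22) = Rational(165, 7)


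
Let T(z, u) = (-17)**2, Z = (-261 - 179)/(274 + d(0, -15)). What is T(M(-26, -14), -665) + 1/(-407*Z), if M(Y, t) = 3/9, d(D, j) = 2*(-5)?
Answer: 588118/2035 ≈ 289.00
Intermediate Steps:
d(D, j) = -10
M(Y, t) = 1/3 (M(Y, t) = 3*(1/9) = 1/3)
Z = -5/3 (Z = (-261 - 179)/(274 - 10) = -440/264 = -440*1/264 = -5/3 ≈ -1.6667)
T(z, u) = 289
T(M(-26, -14), -665) + 1/(-407*Z) = 289 + 1/(-407*(-5/3)) = 289 + 1/(2035/3) = 289 + 3/2035 = 588118/2035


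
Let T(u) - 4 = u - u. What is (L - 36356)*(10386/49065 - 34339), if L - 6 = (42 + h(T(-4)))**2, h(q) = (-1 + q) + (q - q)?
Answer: 3855458711795/3271 ≈ 1.1787e+9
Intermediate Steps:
T(u) = 4 (T(u) = 4 + (u - u) = 4 + 0 = 4)
h(q) = -1 + q (h(q) = (-1 + q) + 0 = -1 + q)
L = 2031 (L = 6 + (42 + (-1 + 4))**2 = 6 + (42 + 3)**2 = 6 + 45**2 = 6 + 2025 = 2031)
(L - 36356)*(10386/49065 - 34339) = (2031 - 36356)*(10386/49065 - 34339) = -34325*(10386*(1/49065) - 34339) = -34325*(3462/16355 - 34339) = -34325*(-561610883/16355) = 3855458711795/3271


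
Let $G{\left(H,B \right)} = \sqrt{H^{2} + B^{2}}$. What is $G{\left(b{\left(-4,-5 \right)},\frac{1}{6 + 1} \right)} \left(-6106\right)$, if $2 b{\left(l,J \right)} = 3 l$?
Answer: $- \frac{6106 \sqrt{1765}}{7} \approx -36646.0$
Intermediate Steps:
$b{\left(l,J \right)} = \frac{3 l}{2}$
$G{\left(H,B \right)} = \sqrt{B^{2} + H^{2}}$
$G{\left(b{\left(-4,-5 \right)},\frac{1}{6 + 1} \right)} \left(-6106\right) = \sqrt{\left(\frac{1}{6 + 1}\right)^{2} + \left(\frac{3}{2} \left(-4\right)\right)^{2}} \left(-6106\right) = \sqrt{\left(\frac{1}{7}\right)^{2} + \left(-6\right)^{2}} \left(-6106\right) = \sqrt{\left(\frac{1}{7}\right)^{2} + 36} \left(-6106\right) = \sqrt{\frac{1}{49} + 36} \left(-6106\right) = \sqrt{\frac{1765}{49}} \left(-6106\right) = \frac{\sqrt{1765}}{7} \left(-6106\right) = - \frac{6106 \sqrt{1765}}{7}$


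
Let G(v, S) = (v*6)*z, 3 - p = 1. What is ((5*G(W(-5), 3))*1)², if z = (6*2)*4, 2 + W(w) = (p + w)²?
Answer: 101606400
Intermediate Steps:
p = 2 (p = 3 - 1*1 = 3 - 1 = 2)
W(w) = -2 + (2 + w)²
z = 48 (z = 12*4 = 48)
G(v, S) = 288*v (G(v, S) = (v*6)*48 = (6*v)*48 = 288*v)
((5*G(W(-5), 3))*1)² = ((5*(288*(-2 + (2 - 5)²)))*1)² = ((5*(288*(-2 + (-3)²)))*1)² = ((5*(288*(-2 + 9)))*1)² = ((5*(288*7))*1)² = ((5*2016)*1)² = (10080*1)² = 10080² = 101606400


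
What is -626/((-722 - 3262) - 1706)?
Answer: 313/2845 ≈ 0.11002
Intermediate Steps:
-626/((-722 - 3262) - 1706) = -626/(-3984 - 1706) = -626/(-5690) = -626*(-1/5690) = 313/2845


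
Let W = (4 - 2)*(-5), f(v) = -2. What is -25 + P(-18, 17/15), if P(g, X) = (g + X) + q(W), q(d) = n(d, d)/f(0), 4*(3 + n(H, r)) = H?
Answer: -2347/60 ≈ -39.117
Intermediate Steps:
W = -10 (W = 2*(-5) = -10)
n(H, r) = -3 + H/4
q(d) = 3/2 - d/8 (q(d) = (-3 + d/4)/(-2) = (-3 + d/4)*(-1/2) = 3/2 - d/8)
P(g, X) = 11/4 + X + g (P(g, X) = (g + X) + (3/2 - 1/8*(-10)) = (X + g) + (3/2 + 5/4) = (X + g) + 11/4 = 11/4 + X + g)
-25 + P(-18, 17/15) = -25 + (11/4 + 17/15 - 18) = -25 - 847/60 = -2347/60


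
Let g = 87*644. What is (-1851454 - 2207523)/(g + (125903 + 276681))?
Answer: -4058977/458612 ≈ -8.8506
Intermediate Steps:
g = 56028
(-1851454 - 2207523)/(g + (125903 + 276681)) = (-1851454 - 2207523)/(56028 + (125903 + 276681)) = -4058977/(56028 + 402584) = -4058977/458612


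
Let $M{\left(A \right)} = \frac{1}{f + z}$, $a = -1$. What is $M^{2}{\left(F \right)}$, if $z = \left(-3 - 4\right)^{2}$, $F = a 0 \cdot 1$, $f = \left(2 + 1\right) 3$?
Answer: $\frac{1}{3364} \approx 0.00029727$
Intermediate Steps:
$f = 9$ ($f = 3 \cdot 3 = 9$)
$F = 0$ ($F = \left(-1\right) 0 \cdot 1 = 0 \cdot 1 = 0$)
$z = 49$ ($z = \left(-7\right)^{2} = 49$)
$M{\left(A \right)} = \frac{1}{58}$ ($M{\left(A \right)} = \frac{1}{9 + 49} = \frac{1}{58}$)
$M^{2}{\left(F \right)} = \left(\frac{1}{58}\right)^{2} = \frac{1}{3364}$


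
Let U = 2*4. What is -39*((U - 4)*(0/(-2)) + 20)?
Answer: -780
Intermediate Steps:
U = 8
-39*((U - 4)*(0/(-2)) + 20) = -39*((8 - 4)*(0/(-2)) + 20) = -39*(4*(0*(-½)) + 20) = -39*(4*0 + 20) = -39*(0 + 20) = -39*20 = -780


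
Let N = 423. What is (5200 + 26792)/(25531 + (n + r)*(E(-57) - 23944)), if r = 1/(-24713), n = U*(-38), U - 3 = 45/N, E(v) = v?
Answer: 149834919/13388621569 ≈ 0.011191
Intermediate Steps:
U = 146/47 (U = 3 + 45/423 = 3 + 45*(1/423) = 3 + 5/47 = 146/47 ≈ 3.1064)
n = -5548/47 (n = (146/47)*(-38) = -5548/47 ≈ -118.04)
r = -1/24713 ≈ -4.0465e-5
(5200 + 26792)/(25531 + (n + r)*(E(-57) - 23944)) = (5200 + 26792)/(25531 + (-5548/47 - 1/24713)*(-57 - 23944)) = 31992/(25531 - 137107771/1161511*(-24001)) = 31992/(25531 + 3290723611771/1161511) = 31992/(3320378149112/1161511) = 31992*(1161511/3320378149112) = 149834919/13388621569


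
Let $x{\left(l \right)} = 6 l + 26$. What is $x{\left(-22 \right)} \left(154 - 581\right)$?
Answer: $45262$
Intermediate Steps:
$x{\left(l \right)} = 26 + 6 l$
$x{\left(-22 \right)} \left(154 - 581\right) = \left(26 + 6 \left(-22\right)\right) \left(154 - 581\right) = \left(26 - 132\right) \left(-427\right) = \left(-106\right) \left(-427\right) = 45262$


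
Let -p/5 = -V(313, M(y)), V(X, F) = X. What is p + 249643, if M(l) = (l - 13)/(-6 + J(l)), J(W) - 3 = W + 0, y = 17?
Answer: 251208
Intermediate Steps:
J(W) = 3 + W (J(W) = 3 + (W + 0) = 3 + W)
M(l) = (-13 + l)/(-3 + l) (M(l) = (l - 13)/(-6 + (3 + l)) = (-13 + l)/(-3 + l))
p = 1565 (p = -(-5)*313 = -5*(-313) = 1565)
p + 249643 = 1565 + 249643 = 251208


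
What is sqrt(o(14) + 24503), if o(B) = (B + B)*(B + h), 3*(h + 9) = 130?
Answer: sqrt(232707)/3 ≈ 160.80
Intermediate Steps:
h = 103/3 (h = -9 + (1/3)*130 = -9 + 130/3 = 103/3 ≈ 34.333)
o(B) = 2*B*(103/3 + B) (o(B) = (B + B)*(B + 103/3) = (2*B)*(103/3 + B) = 2*B*(103/3 + B))
sqrt(o(14) + 24503) = sqrt((2/3)*14*(103 + 3*14) + 24503) = sqrt((2/3)*14*(103 + 42) + 24503) = sqrt((2/3)*14*145 + 24503) = sqrt(4060/3 + 24503) = sqrt(77569/3) = sqrt(232707)/3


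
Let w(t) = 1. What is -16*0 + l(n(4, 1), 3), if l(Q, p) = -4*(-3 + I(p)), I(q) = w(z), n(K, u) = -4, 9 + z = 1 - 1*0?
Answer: 8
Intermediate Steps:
z = -8 (z = -9 + (1 - 1*0) = -9 + (1 + 0) = -9 + 1 = -8)
I(q) = 1
l(Q, p) = 8 (l(Q, p) = -4*(-3 + 1) = -4*(-2) = 8)
-16*0 + l(n(4, 1), 3) = -16*0 + 8 = 0 + 8 = 8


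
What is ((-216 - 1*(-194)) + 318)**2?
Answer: 87616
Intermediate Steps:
((-216 - 1*(-194)) + 318)**2 = ((-216 + 194) + 318)**2 = (-22 + 318)**2 = 296**2 = 87616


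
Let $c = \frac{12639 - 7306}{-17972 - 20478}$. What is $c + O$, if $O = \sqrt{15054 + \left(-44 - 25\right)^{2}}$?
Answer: $- \frac{5333}{38450} + \sqrt{19815} \approx 140.63$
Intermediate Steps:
$c = - \frac{5333}{38450}$ ($c = \frac{5333}{-38450} = 5333 \left(- \frac{1}{38450}\right) = - \frac{5333}{38450} \approx -0.1387$)
$O = \sqrt{19815}$ ($O = \sqrt{15054 + \left(-69\right)^{2}} = \sqrt{15054 + 4761} = \sqrt{19815} \approx 140.77$)
$c + O = - \frac{5333}{38450} + \sqrt{19815}$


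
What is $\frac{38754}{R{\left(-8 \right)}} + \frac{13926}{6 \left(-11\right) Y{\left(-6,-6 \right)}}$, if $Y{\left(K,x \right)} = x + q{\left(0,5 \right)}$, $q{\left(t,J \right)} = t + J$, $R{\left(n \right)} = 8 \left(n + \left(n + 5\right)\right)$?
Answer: $- \frac{10093}{44} \approx -229.39$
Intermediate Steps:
$R{\left(n \right)} = 40 + 16 n$ ($R{\left(n \right)} = 8 \left(n + \left(5 + n\right)\right) = 8 \left(5 + 2 n\right) = 40 + 16 n$)
$q{\left(t,J \right)} = J + t$
$Y{\left(K,x \right)} = 5 + x$ ($Y{\left(K,x \right)} = x + \left(5 + 0\right) = x + 5 = 5 + x$)
$\frac{38754}{R{\left(-8 \right)}} + \frac{13926}{6 \left(-11\right) Y{\left(-6,-6 \right)}} = \frac{38754}{40 + 16 \left(-8\right)} + \frac{13926}{6 \left(-11\right) \left(5 - 6\right)} = \frac{38754}{40 - 128} + \frac{13926}{\left(-66\right) \left(-1\right)} = \frac{38754}{-88} + \frac{13926}{66} = 38754 \left(- \frac{1}{88}\right) + 13926 \cdot \frac{1}{66} = - \frac{19377}{44} + 211 = - \frac{10093}{44}$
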